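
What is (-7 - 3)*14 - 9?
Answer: -149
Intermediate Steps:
(-7 - 3)*14 - 9 = -10*14 - 9 = -140 - 9 = -149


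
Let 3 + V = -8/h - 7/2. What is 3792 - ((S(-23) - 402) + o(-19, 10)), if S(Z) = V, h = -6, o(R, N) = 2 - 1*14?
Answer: 25267/6 ≈ 4211.2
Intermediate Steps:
o(R, N) = -12 (o(R, N) = 2 - 14 = -12)
V = -31/6 (V = -3 + (-8/(-6) - 7/2) = -3 + (-8*(-⅙) - 7*½) = -3 + (4/3 - 7/2) = -3 - 13/6 = -31/6 ≈ -5.1667)
S(Z) = -31/6
3792 - ((S(-23) - 402) + o(-19, 10)) = 3792 - ((-31/6 - 402) - 12) = 3792 - (-2443/6 - 12) = 3792 - 1*(-2515/6) = 3792 + 2515/6 = 25267/6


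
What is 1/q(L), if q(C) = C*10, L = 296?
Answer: 1/2960 ≈ 0.00033784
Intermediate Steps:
q(C) = 10*C
1/q(L) = 1/(10*296) = 1/2960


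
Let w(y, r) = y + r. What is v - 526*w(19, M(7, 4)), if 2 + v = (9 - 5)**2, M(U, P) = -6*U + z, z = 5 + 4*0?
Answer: 9482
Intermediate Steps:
z = 5 (z = 5 + 0 = 5)
M(U, P) = 5 - 6*U (M(U, P) = -6*U + 5 = 5 - 6*U)
w(y, r) = r + y
v = 14 (v = -2 + (9 - 5)**2 = -2 + 4**2 = -2 + 16 = 14)
v - 526*w(19, M(7, 4)) = 14 - 526*((5 - 6*7) + 19) = 14 - 526*((5 - 42) + 19) = 14 - 526*(-37 + 19) = 14 - 526*(-18) = 14 + 9468 = 9482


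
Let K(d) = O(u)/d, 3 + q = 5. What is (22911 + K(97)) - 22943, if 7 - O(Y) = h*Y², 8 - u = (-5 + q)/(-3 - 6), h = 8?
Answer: -32105/873 ≈ -36.776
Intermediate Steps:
q = 2 (q = -3 + 5 = 2)
u = 23/3 (u = 8 - (-5 + 2)/(-3 - 6) = 8 - (-3)/(-9) = 8 - (-3)*(-1)/9 = 8 - 1*⅓ = 8 - ⅓ = 23/3 ≈ 7.6667)
O(Y) = 7 - 8*Y²
K(d) = -4169/(9*d) (K(d) = (7 - 8*(23/3)²)/d = (7 - 8*529/9)/d = (7 - 4232/9)/d = -4169/(9*d))
(22911 + K(97)) - 22943 = (22911 - 4169/9/97) - 22943 = (22911 - 4169/9*1/97) - 22943 = (22911 - 4169/873) - 22943 = 19997134/873 - 22943 = -32105/873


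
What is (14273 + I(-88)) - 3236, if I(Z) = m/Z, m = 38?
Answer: 485609/44 ≈ 11037.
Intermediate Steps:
I(Z) = 38/Z
(14273 + I(-88)) - 3236 = (14273 + 38/(-88)) - 3236 = (14273 + 38*(-1/88)) - 3236 = (14273 - 19/44) - 3236 = 627993/44 - 3236 = 485609/44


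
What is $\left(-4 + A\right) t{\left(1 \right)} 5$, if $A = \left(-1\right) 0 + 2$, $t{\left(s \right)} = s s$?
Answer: $-10$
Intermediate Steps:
$t{\left(s \right)} = s^{2}$
$A = 2$ ($A = 0 + 2 = 2$)
$\left(-4 + A\right) t{\left(1 \right)} 5 = \left(-4 + 2\right) 1^{2} \cdot 5 = \left(-2\right) 1 \cdot 5 = \left(-2\right) 5 = -10$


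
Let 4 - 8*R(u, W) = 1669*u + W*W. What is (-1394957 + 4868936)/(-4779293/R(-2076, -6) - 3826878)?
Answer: -3009171031737/3314862762820 ≈ -0.90778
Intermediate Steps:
R(u, W) = ½ - 1669*u/8 - W²/8 (R(u, W) = ½ - (1669*u + W*W)/8 = ½ - (1669*u + W²)/8 = ½ - (W² + 1669*u)/8 = ½ + (-1669*u/8 - W²/8) = ½ - 1669*u/8 - W²/8)
(-1394957 + 4868936)/(-4779293/R(-2076, -6) - 3826878) = (-1394957 + 4868936)/(-4779293/(½ - 1669/8*(-2076) - ⅛*(-6)²) - 3826878) = 3473979/(-4779293/(½ + 866211/2 - ⅛*36) - 3826878) = 3473979/(-4779293/(½ + 866211/2 - 9/2) - 3826878) = 3473979/(-4779293/866203/2 - 3826878) = 3473979/(-4779293*2/866203 - 3826878) = 3473979/(-9558586/866203 - 3826878) = 3473979/(-3314862762820/866203) = 3473979*(-866203/3314862762820) = -3009171031737/3314862762820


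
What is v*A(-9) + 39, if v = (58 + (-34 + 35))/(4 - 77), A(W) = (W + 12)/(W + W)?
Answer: 17141/438 ≈ 39.135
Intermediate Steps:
A(W) = (12 + W)/(2*W) (A(W) = (12 + W)/((2*W)) = (12 + W)*(1/(2*W)) = (12 + W)/(2*W))
v = -59/73 (v = (58 + 1)/(-73) = 59*(-1/73) = -59/73 ≈ -0.80822)
v*A(-9) + 39 = -59*(12 - 9)/(146*(-9)) + 39 = -59*(-1)*3/(146*9) + 39 = -59/73*(-⅙) + 39 = 59/438 + 39 = 17141/438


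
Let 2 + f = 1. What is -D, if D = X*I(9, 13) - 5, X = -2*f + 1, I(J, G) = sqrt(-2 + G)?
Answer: 5 - 3*sqrt(11) ≈ -4.9499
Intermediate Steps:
f = -1 (f = -2 + 1 = -1)
X = 3 (X = -2*(-1) + 1 = 2 + 1 = 3)
D = -5 + 3*sqrt(11) (D = 3*sqrt(-2 + 13) - 5 = 3*sqrt(11) - 5 = -5 + 3*sqrt(11) ≈ 4.9499)
-D = -(-5 + 3*sqrt(11)) = 5 - 3*sqrt(11)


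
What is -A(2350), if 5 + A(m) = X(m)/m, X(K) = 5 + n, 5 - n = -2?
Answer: 5869/1175 ≈ 4.9949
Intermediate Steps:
n = 7 (n = 5 - 1*(-2) = 5 + 2 = 7)
X(K) = 12 (X(K) = 5 + 7 = 12)
A(m) = -5 + 12/m
-A(2350) = -(-5 + 12/2350) = -(-5 + 12*(1/2350)) = -(-5 + 6/1175) = -1*(-5869/1175) = 5869/1175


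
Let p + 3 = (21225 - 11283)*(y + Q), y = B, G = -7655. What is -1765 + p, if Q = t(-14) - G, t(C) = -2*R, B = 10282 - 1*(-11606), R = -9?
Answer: 293893694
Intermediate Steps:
B = 21888 (B = 10282 + 11606 = 21888)
t(C) = 18 (t(C) = -2*(-9) = 18)
y = 21888
Q = 7673 (Q = 18 - 1*(-7655) = 18 + 7655 = 7673)
p = 293895459 (p = -3 + (21225 - 11283)*(21888 + 7673) = -3 + 9942*29561 = -3 + 293895462 = 293895459)
-1765 + p = -1765 + 293895459 = 293893694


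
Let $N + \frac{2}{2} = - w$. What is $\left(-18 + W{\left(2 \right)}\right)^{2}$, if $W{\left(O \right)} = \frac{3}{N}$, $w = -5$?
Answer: $\frac{4761}{16} \approx 297.56$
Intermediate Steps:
$N = 4$ ($N = -1 - -5 = -1 + 5 = 4$)
$W{\left(O \right)} = \frac{3}{4}$
$\left(-18 + W{\left(2 \right)}\right)^{2} = \left(-18 + \frac{3}{4}\right)^{2} = \left(- \frac{69}{4}\right)^{2} = \frac{4761}{16}$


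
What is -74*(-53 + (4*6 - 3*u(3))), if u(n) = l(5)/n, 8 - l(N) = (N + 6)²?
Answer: -6216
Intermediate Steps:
l(N) = 8 - (6 + N)² (l(N) = 8 - (N + 6)² = 8 - (6 + N)²)
u(n) = -113/n (u(n) = (8 - (6 + 5)²)/n = (8 - 1*11²)/n = (8 - 1*121)/n = (8 - 121)/n = -113/n)
-74*(-53 + (4*6 - 3*u(3))) = -74*(-53 + (4*6 - (-339)/3)) = -74*(-53 + (24 - (-339)/3)) = -74*(-53 + (24 - 3*(-113/3))) = -74*(-53 + (24 + 113)) = -74*(-53 + 137) = -74*84 = -6216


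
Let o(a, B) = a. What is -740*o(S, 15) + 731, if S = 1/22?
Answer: 7671/11 ≈ 697.36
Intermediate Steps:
S = 1/22 ≈ 0.045455
-740*o(S, 15) + 731 = -740*1/22 + 731 = -370/11 + 731 = 7671/11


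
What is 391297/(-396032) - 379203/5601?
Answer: -50789392331/739391744 ≈ -68.691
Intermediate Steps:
391297/(-396032) - 379203/5601 = 391297*(-1/396032) - 379203*1/5601 = -391297/396032 - 126401/1867 = -50789392331/739391744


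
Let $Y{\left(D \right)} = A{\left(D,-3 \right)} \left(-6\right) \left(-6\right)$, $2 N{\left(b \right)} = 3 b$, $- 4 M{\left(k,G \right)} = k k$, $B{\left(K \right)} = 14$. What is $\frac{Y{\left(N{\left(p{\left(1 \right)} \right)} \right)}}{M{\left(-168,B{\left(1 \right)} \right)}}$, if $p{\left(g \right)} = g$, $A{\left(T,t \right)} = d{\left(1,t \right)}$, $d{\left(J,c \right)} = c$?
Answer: $\frac{3}{196} \approx 0.015306$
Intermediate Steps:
$A{\left(T,t \right)} = t$
$M{\left(k,G \right)} = - \frac{k^{2}}{4}$ ($M{\left(k,G \right)} = - \frac{k k}{4} = - \frac{k^{2}}{4}$)
$N{\left(b \right)} = \frac{3 b}{2}$
$Y{\left(D \right)} = -108$ ($Y{\left(D \right)} = \left(-3\right) \left(-6\right) \left(-6\right) = 18 \left(-6\right) = -108$)
$\frac{Y{\left(N{\left(p{\left(1 \right)} \right)} \right)}}{M{\left(-168,B{\left(1 \right)} \right)}} = - \frac{108}{\left(- \frac{1}{4}\right) \left(-168\right)^{2}} = - \frac{108}{\left(- \frac{1}{4}\right) 28224} = - \frac{108}{-7056} = \left(-108\right) \left(- \frac{1}{7056}\right) = \frac{3}{196}$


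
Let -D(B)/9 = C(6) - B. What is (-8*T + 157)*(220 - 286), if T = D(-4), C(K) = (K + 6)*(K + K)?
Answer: -713658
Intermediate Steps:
C(K) = 2*K*(6 + K) (C(K) = (6 + K)*(2*K) = 2*K*(6 + K))
D(B) = -1296 + 9*B (D(B) = -9*(2*6*(6 + 6) - B) = -9*(2*6*12 - B) = -9*(144 - B) = -1296 + 9*B)
T = -1332 (T = -1296 + 9*(-4) = -1296 - 36 = -1332)
(-8*T + 157)*(220 - 286) = (-8*(-1332) + 157)*(220 - 286) = (10656 + 157)*(-66) = 10813*(-66) = -713658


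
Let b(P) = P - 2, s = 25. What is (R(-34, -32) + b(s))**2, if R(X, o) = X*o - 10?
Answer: 1212201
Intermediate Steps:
b(P) = -2 + P
R(X, o) = -10 + X*o
(R(-34, -32) + b(s))**2 = ((-10 - 34*(-32)) + (-2 + 25))**2 = ((-10 + 1088) + 23)**2 = (1078 + 23)**2 = 1101**2 = 1212201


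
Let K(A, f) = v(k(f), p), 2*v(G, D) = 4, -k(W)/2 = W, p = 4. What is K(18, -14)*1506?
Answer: 3012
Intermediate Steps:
k(W) = -2*W
v(G, D) = 2 (v(G, D) = (1/2)*4 = 2)
K(A, f) = 2
K(18, -14)*1506 = 2*1506 = 3012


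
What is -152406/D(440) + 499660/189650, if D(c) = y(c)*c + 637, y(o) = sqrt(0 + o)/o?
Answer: -1820919257416/7687064485 + 304812*sqrt(110)/405329 ≈ -228.99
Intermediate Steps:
y(o) = 1/sqrt(o) (y(o) = sqrt(o)/o = 1/sqrt(o))
D(c) = 637 + sqrt(c) (D(c) = c/sqrt(c) + 637 = sqrt(c) + 637 = 637 + sqrt(c))
-152406/D(440) + 499660/189650 = -152406/(637 + sqrt(440)) + 499660/189650 = -152406/(637 + 2*sqrt(110)) + 499660*(1/189650) = -152406/(637 + 2*sqrt(110)) + 49966/18965 = 49966/18965 - 152406/(637 + 2*sqrt(110))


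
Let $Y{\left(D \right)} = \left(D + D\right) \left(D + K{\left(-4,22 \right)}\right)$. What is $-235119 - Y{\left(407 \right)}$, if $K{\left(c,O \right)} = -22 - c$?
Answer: $-551765$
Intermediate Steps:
$Y{\left(D \right)} = 2 D \left(-18 + D\right)$ ($Y{\left(D \right)} = \left(D + D\right) \left(D - 18\right) = 2 D \left(D + \left(-22 + 4\right)\right) = 2 D \left(D - 18\right) = 2 D \left(-18 + D\right)$)
$-235119 - Y{\left(407 \right)} = -235119 - 2 \cdot 407 \left(-18 + 407\right) = -235119 - 2 \cdot 407 \cdot 389 = -235119 - 316646 = -551765$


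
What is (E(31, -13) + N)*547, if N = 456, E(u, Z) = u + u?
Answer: 283346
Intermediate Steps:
E(u, Z) = 2*u
(E(31, -13) + N)*547 = (2*31 + 456)*547 = (62 + 456)*547 = 518*547 = 283346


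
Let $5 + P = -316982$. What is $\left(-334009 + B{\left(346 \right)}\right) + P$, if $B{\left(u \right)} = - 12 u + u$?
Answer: $-654802$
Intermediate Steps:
$P = -316987$ ($P = -5 - 316982 = -316987$)
$B{\left(u \right)} = - 11 u$
$\left(-334009 + B{\left(346 \right)}\right) + P = \left(-334009 - 3806\right) - 316987 = -337815 - 316987 = -654802$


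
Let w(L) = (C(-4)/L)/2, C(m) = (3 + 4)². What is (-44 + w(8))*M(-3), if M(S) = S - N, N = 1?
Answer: 655/4 ≈ 163.75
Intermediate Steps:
C(m) = 49 (C(m) = 7² = 49)
M(S) = -1 + S (M(S) = S - 1*1 = S - 1 = -1 + S)
w(L) = 49/(2*L) (w(L) = (49/L)/2 = (49/L)*(½) = 49/(2*L))
(-44 + w(8))*M(-3) = (-44 + (49/2)/8)*(-1 - 3) = (-44 + (49/2)*(⅛))*(-4) = (-44 + 49/16)*(-4) = -655/16*(-4) = 655/4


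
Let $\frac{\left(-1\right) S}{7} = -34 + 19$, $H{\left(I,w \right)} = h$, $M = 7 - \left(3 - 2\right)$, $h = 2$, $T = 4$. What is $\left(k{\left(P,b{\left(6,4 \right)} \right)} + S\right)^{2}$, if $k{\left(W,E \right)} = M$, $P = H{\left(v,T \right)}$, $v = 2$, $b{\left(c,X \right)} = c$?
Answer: $12321$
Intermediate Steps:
$M = 6$ ($M = 7 - \left(3 - 2\right) = 7 - 1 = 6$)
$H{\left(I,w \right)} = 2$
$P = 2$
$k{\left(W,E \right)} = 6$
$S = 105$ ($S = - 7 \left(-34 + 19\right) = \left(-7\right) \left(-15\right) = 105$)
$\left(k{\left(P,b{\left(6,4 \right)} \right)} + S\right)^{2} = \left(6 + 105\right)^{2} = 111^{2} = 12321$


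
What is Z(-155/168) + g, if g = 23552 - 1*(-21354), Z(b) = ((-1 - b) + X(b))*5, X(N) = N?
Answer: 44901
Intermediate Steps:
Z(b) = -5 (Z(b) = ((-1 - b) + b)*5 = -1*5 = -5)
g = 44906 (g = 23552 + 21354 = 44906)
Z(-155/168) + g = -5 + 44906 = 44901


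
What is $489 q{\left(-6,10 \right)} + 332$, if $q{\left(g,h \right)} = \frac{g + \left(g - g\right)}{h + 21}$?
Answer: $\frac{7358}{31} \approx 237.35$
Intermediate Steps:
$q{\left(g,h \right)} = \frac{g}{21 + h}$ ($q{\left(g,h \right)} = \frac{g + 0}{21 + h} = \frac{g}{21 + h}$)
$489 q{\left(-6,10 \right)} + 332 = 489 \left(- \frac{6}{21 + 10}\right) + 332 = 489 \left(- \frac{6}{31}\right) + 332 = - \frac{2934}{31} + 332 = \frac{7358}{31}$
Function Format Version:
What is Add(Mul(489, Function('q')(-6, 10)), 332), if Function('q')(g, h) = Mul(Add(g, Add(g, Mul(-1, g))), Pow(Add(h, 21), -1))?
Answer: Rational(7358, 31) ≈ 237.35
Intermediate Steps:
Function('q')(g, h) = Mul(g, Pow(Add(21, h), -1)) (Function('q')(g, h) = Mul(Add(g, 0), Pow(Add(21, h), -1)) = Mul(g, Pow(Add(21, h), -1)))
Add(Mul(489, Function('q')(-6, 10)), 332) = Add(Mul(489, Mul(-6, Pow(Add(21, 10), -1))), 332) = Add(Mul(489, Mul(-6, Pow(31, -1))), 332) = Add(Mul(489, Mul(-6, Rational(1, 31))), 332) = Add(Mul(489, Rational(-6, 31)), 332) = Add(Rational(-2934, 31), 332) = Rational(7358, 31)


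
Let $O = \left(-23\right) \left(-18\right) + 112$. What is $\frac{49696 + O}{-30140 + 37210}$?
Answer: $\frac{25111}{3535} \approx 7.1035$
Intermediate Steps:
$O = 526$ ($O = 414 + 112 = 526$)
$\frac{49696 + O}{-30140 + 37210} = \frac{49696 + 526}{-30140 + 37210} = \frac{50222}{7070} = 50222 \cdot \frac{1}{7070} = \frac{25111}{3535}$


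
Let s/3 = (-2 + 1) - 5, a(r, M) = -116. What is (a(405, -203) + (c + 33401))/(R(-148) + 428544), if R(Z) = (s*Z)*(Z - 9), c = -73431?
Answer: -6691/1716 ≈ -3.8992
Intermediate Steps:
s = -18 (s = 3*((-2 + 1) - 5) = 3*(-1 - 5) = 3*(-6) = -18)
R(Z) = -18*Z*(-9 + Z) (R(Z) = (-18*Z)*(Z - 9) = (-18*Z)*(-9 + Z) = -18*Z*(-9 + Z))
(a(405, -203) + (c + 33401))/(R(-148) + 428544) = (-116 + (-73431 + 33401))/(18*(-148)*(9 - 1*(-148)) + 428544) = (-116 - 40030)/(18*(-148)*(9 + 148) + 428544) = -40146/(18*(-148)*157 + 428544) = -40146/(-418248 + 428544) = -40146/10296 = -40146*1/10296 = -6691/1716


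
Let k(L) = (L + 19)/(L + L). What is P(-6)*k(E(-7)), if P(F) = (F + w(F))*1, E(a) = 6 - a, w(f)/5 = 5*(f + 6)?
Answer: -96/13 ≈ -7.3846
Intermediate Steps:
w(f) = 150 + 25*f (w(f) = 5*(5*(f + 6)) = 5*(5*(6 + f)) = 5*(30 + 5*f) = 150 + 25*f)
P(F) = 150 + 26*F (P(F) = (F + (150 + 25*F))*1 = (150 + 26*F)*1 = 150 + 26*F)
k(L) = (19 + L)/(2*L) (k(L) = (19 + L)/((2*L)) = (19 + L)*(1/(2*L)) = (19 + L)/(2*L))
P(-6)*k(E(-7)) = (150 + 26*(-6))*((19 + (6 - 1*(-7)))/(2*(6 - 1*(-7)))) = (150 - 156)*((19 + (6 + 7))/(2*(6 + 7))) = -3*(19 + 13)/13 = -3*32/13 = -6*16/13 = -96/13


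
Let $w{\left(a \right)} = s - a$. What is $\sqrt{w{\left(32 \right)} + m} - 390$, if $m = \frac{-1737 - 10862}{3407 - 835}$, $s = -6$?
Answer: $-390 + \frac{i \sqrt{70945405}}{1286} \approx -390.0 + 6.5497 i$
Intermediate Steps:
$w{\left(a \right)} = -6 - a$
$m = - \frac{12599}{2572} \approx -4.8985$
$\sqrt{w{\left(32 \right)} + m} - 390 = \sqrt{\left(-6 - 32\right) - \frac{12599}{2572}} - 390 = \sqrt{-38 - \frac{12599}{2572}} - 390 = \sqrt{- \frac{110335}{2572}} - 390 = \frac{i \sqrt{70945405}}{1286} - 390 = -390 + \frac{i \sqrt{70945405}}{1286}$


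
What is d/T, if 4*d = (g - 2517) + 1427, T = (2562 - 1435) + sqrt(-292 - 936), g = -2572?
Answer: -2063537/2542714 + 1831*I*sqrt(307)/1271357 ≈ -0.81155 + 0.025234*I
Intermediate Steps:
T = 1127 + 2*I*sqrt(307) (T = 1127 + sqrt(-1228) = 1127 + 2*I*sqrt(307) ≈ 1127.0 + 35.043*I)
d = -1831/2 (d = ((-2572 - 2517) + 1427)/4 = (-5089 + 1427)/4 = (1/4)*(-3662) = -1831/2 ≈ -915.50)
d/T = -1831/(2*(1127 + 2*I*sqrt(307)))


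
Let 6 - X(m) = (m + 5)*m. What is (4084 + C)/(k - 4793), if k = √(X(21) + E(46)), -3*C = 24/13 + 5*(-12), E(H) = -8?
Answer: -255677792/298654161 - 106688*I*√137/298654161 ≈ -0.8561 - 0.0041813*I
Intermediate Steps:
C = 252/13 (C = -(24/13 + 5*(-12))/3 = -(24*(1/13) - 60)/3 = -(24/13 - 60)/3 = -⅓*(-756/13) = 252/13 ≈ 19.385)
X(m) = 6 - m*(5 + m) (X(m) = 6 - (m + 5)*m = 6 - (5 + m)*m = 6 - m*(5 + m))
k = 2*I*√137 (k = √((6 - 1*21² - 5*21) - 8) = √((6 - 1*441 - 105) - 8) = √((6 - 441 - 105) - 8) = √(-540 - 8) = √(-548) = 2*I*√137 ≈ 23.409*I)
(4084 + C)/(k - 4793) = (4084 + 252/13)/(2*I*√137 - 4793) = 53344/(13*(-4793 + 2*I*√137))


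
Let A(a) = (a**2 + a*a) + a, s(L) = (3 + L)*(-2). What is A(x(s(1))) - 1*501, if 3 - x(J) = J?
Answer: -248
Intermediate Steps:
s(L) = -6 - 2*L
x(J) = 3 - J
A(a) = a + 2*a**2 (A(a) = (a**2 + a**2) + a = 2*a**2 + a = a + 2*a**2)
A(x(s(1))) - 1*501 = (3 - (-6 - 2*1))*(1 + 2*(3 - (-6 - 2*1))) - 1*501 = (3 - (-6 - 2))*(1 + 2*(3 - (-6 - 2))) - 501 = (3 - 1*(-8))*(1 + 2*(3 - 1*(-8))) - 501 = (3 + 8)*(1 + 2*(3 + 8)) - 501 = 11*(1 + 2*11) - 501 = 11*(1 + 22) - 501 = 11*23 - 501 = 253 - 501 = -248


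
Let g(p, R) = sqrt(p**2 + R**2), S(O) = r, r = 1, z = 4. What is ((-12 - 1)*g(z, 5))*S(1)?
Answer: -13*sqrt(41) ≈ -83.241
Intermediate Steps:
S(O) = 1
g(p, R) = sqrt(R**2 + p**2)
((-12 - 1)*g(z, 5))*S(1) = ((-12 - 1)*sqrt(5**2 + 4**2))*1 = -13*sqrt(25 + 16)*1 = -13*sqrt(41)*1 = -13*sqrt(41)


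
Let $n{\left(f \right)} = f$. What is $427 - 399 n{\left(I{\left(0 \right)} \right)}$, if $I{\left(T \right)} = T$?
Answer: $427$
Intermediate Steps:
$427 - 399 n{\left(I{\left(0 \right)} \right)} = 427 - 0 = 427 + 0 = 427$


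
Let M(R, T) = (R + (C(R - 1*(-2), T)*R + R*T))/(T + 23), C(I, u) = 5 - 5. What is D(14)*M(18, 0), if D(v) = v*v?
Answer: 3528/23 ≈ 153.39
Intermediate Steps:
C(I, u) = 0
D(v) = v²
M(R, T) = (R + R*T)/(23 + T) (M(R, T) = (R + (0*R + R*T))/(T + 23) = (R + (0 + R*T))/(23 + T) = (R + R*T)/(23 + T))
D(14)*M(18, 0) = 14²*(18*(1 + 0)/(23 + 0)) = 196*(18*1/23) = 196*(18*(1/23)*1) = 196*(18/23) = 3528/23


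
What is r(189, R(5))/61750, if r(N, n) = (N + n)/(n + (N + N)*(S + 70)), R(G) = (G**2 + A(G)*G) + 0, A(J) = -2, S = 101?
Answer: 34/665387125 ≈ 5.1098e-8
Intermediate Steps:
R(G) = G**2 - 2*G (R(G) = (G**2 - 2*G) + 0 = G**2 - 2*G)
r(N, n) = (N + n)/(n + 342*N) (r(N, n) = (N + n)/(n + (N + N)*(101 + 70)) = (N + n)/(n + (2*N)*171) = (N + n)/(n + 342*N))
r(189, R(5))/61750 = ((189 + 5*(-2 + 5))/(5*(-2 + 5) + 342*189))/61750 = ((189 + 5*3)/(5*3 + 64638))*(1/61750) = ((189 + 15)/(15 + 64638))*(1/61750) = (204/64653)*(1/61750) = ((1/64653)*204)*(1/61750) = (68/21551)*(1/61750) = 34/665387125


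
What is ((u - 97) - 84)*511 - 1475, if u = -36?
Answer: -112362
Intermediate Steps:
((u - 97) - 84)*511 - 1475 = ((-36 - 97) - 84)*511 - 1475 = (-133 - 84)*511 - 1475 = -217*511 - 1475 = -110887 - 1475 = -112362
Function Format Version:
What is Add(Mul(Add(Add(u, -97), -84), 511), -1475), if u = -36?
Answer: -112362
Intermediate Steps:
Add(Mul(Add(Add(u, -97), -84), 511), -1475) = Add(Mul(Add(Add(-36, -97), -84), 511), -1475) = Add(Mul(Add(-133, -84), 511), -1475) = Add(Mul(-217, 511), -1475) = Add(-110887, -1475) = -112362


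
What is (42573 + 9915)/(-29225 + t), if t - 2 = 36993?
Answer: 8748/1295 ≈ 6.7552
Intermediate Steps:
t = 36995 (t = 2 + 36993 = 36995)
(42573 + 9915)/(-29225 + t) = (42573 + 9915)/(-29225 + 36995) = 52488/7770 = 52488*(1/7770) = 8748/1295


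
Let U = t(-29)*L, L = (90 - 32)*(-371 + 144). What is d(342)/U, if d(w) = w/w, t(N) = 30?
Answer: -1/394980 ≈ -2.5318e-6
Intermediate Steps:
L = -13166 (L = 58*(-227) = -13166)
d(w) = 1
U = -394980 (U = 30*(-13166) = -394980)
d(342)/U = 1/(-394980) = 1*(-1/394980) = -1/394980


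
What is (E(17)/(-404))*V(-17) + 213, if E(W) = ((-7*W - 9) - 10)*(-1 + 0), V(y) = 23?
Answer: 41439/202 ≈ 205.14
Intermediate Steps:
E(W) = 19 + 7*W (E(W) = ((-9 - 7*W) - 10)*(-1) = (-19 - 7*W)*(-1) = 19 + 7*W)
(E(17)/(-404))*V(-17) + 213 = ((19 + 7*17)/(-404))*23 + 213 = ((19 + 119)*(-1/404))*23 + 213 = (138*(-1/404))*23 + 213 = -69/202*23 + 213 = -1587/202 + 213 = 41439/202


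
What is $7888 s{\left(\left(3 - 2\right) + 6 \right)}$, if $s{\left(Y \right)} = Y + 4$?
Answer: $86768$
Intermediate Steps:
$s{\left(Y \right)} = 4 + Y$
$7888 s{\left(\left(3 - 2\right) + 6 \right)} = 7888 \left(4 + \left(\left(3 - 2\right) + 6\right)\right) = 7888 \left(4 + \left(1 + 6\right)\right) = 7888 \left(4 + 7\right) = 7888 \cdot 11 = 86768$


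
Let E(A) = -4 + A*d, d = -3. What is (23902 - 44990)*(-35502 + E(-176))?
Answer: 737616064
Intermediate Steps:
E(A) = -4 - 3*A (E(A) = -4 + A*(-3) = -4 - 3*A)
(23902 - 44990)*(-35502 + E(-176)) = (23902 - 44990)*(-35502 + (-4 - 3*(-176))) = -21088*(-35502 + (-4 + 528)) = -21088*(-35502 + 524) = -21088*(-34978) = 737616064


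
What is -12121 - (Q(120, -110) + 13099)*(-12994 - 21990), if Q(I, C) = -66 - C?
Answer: 459782591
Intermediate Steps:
-12121 - (Q(120, -110) + 13099)*(-12994 - 21990) = -12121 - ((-66 - 1*(-110)) + 13099)*(-12994 - 21990) = -12121 - ((-66 + 110) + 13099)*(-34984) = -12121 - (44 + 13099)*(-34984) = -12121 - 13143*(-34984) = -12121 - 1*(-459794712) = -12121 + 459794712 = 459782591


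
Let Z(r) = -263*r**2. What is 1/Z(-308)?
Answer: -1/24949232 ≈ -4.0081e-8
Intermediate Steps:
1/Z(-308) = 1/(-263*(-308)**2) = 1/(-263*94864) = 1/(-24949232) = -1/24949232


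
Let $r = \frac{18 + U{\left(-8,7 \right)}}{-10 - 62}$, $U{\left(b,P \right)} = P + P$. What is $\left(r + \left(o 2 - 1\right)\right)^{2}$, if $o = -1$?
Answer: $\frac{961}{81} \approx 11.864$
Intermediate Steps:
$U{\left(b,P \right)} = 2 P$
$r = - \frac{4}{9}$ ($r = \frac{18 + 2 \cdot 7}{-10 - 62} = \frac{18 + 14}{-72} = 32 \left(- \frac{1}{72}\right) = - \frac{4}{9} \approx -0.44444$)
$\left(r + \left(o 2 - 1\right)\right)^{2} = \left(- \frac{4}{9} - 3\right)^{2} = \left(- \frac{31}{9}\right)^{2} = \frac{961}{81}$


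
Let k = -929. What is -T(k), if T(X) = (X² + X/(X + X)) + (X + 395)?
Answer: -1725015/2 ≈ -8.6251e+5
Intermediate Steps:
T(X) = 791/2 + X + X² (T(X) = (X² + X/((2*X))) + (395 + X) = (X² + (1/(2*X))*X) + (395 + X) = (X² + ½) + (395 + X) = (½ + X²) + (395 + X) = 791/2 + X + X²)
-T(k) = -(791/2 - 929 + (-929)²) = -(791/2 - 929 + 863041) = -1*1725015/2 = -1725015/2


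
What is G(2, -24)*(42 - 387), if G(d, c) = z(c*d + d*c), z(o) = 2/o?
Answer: 115/16 ≈ 7.1875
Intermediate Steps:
G(d, c) = 1/(c*d) (G(d, c) = 2/(c*d + d*c) = 2/(c*d + c*d) = 2/((2*c*d)) = 2*(1/(2*c*d)) = 1/(c*d))
G(2, -24)*(42 - 387) = (1/(-24*2))*(42 - 387) = -1/24*1/2*(-345) = -1/48*(-345) = 115/16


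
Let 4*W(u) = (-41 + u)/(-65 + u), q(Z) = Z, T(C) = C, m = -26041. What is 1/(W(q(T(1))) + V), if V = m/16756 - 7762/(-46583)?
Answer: -6244357984/7688381713 ≈ -0.81218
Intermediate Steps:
V = -1083007831/780544748 (V = -26041/16756 - 7762/(-46583) = -26041*1/16756 - 7762*(-1/46583) = -26041/16756 + 7762/46583 = -1083007831/780544748 ≈ -1.3875)
W(u) = (-41 + u)/(4*(-65 + u)) (W(u) = ((-41 + u)/(-65 + u))/4 = (-41 + u)/(4*(-65 + u)))
1/(W(q(T(1))) + V) = 1/((-41 + 1)/(4*(-65 + 1)) - 1083007831/780544748) = 1/((¼)*(-40)/(-64) - 1083007831/780544748) = 1/((¼)*(-1/64)*(-40) - 1083007831/780544748) = 1/(5/32 - 1083007831/780544748) = 1/(-7688381713/6244357984) = -6244357984/7688381713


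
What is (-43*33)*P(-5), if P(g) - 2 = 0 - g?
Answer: -9933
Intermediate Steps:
P(g) = 2 - g (P(g) = 2 + (0 - g) = 2 - g)
(-43*33)*P(-5) = (-43*33)*(2 - 1*(-5)) = -1419*(2 + 5) = -1419*7 = -9933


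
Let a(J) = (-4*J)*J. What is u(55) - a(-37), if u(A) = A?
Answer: 5531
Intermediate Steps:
a(J) = -4*J²
u(55) - a(-37) = 55 - (-4)*(-37)² = 55 - (-4)*1369 = 55 - 1*(-5476) = 55 + 5476 = 5531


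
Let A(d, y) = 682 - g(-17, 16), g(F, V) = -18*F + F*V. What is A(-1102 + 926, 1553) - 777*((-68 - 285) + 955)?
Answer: -467106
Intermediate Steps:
A(d, y) = 648 (A(d, y) = 682 - (-17)*(-18 + 16) = 682 - (-17)*(-2) = 682 - 1*34 = 682 - 34 = 648)
A(-1102 + 926, 1553) - 777*((-68 - 285) + 955) = 648 - 777*((-68 - 285) + 955) = 648 - 777*(-353 + 955) = 648 - 777*602 = 648 - 467754 = -467106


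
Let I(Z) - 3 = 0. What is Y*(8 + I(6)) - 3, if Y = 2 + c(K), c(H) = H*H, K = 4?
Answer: 195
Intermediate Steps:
c(H) = H²
I(Z) = 3 (I(Z) = 3 + 0 = 3)
Y = 18 (Y = 2 + 4² = 2 + 16 = 18)
Y*(8 + I(6)) - 3 = 18*(8 + 3) - 3 = 18*11 - 3 = 198 - 3 = 195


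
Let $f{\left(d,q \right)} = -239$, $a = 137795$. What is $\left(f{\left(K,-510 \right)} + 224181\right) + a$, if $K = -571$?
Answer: $361737$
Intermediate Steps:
$\left(f{\left(K,-510 \right)} + 224181\right) + a = \left(-239 + 224181\right) + 137795 = 223942 + 137795 = 361737$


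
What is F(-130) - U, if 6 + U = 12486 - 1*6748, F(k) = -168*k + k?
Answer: 15978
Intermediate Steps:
F(k) = -167*k
U = 5732 (U = -6 + (12486 - 1*6748) = -6 + (12486 - 6748) = -6 + 5738 = 5732)
F(-130) - U = -167*(-130) - 1*5732 = 21710 - 5732 = 15978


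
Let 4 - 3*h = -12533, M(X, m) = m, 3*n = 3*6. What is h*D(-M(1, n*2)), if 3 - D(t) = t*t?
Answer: -589239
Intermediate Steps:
n = 6 (n = (3*6)/3 = (⅓)*18 = 6)
D(t) = 3 - t² (D(t) = 3 - t*t = 3 - t²)
h = 4179 (h = 4/3 - ⅓*(-12533) = 4/3 + 12533/3 = 4179)
h*D(-M(1, n*2)) = 4179*(3 - (-6*2)²) = 4179*(3 - (-1*12)²) = 4179*(3 - 1*(-12)²) = 4179*(3 - 1*144) = 4179*(3 - 144) = 4179*(-141) = -589239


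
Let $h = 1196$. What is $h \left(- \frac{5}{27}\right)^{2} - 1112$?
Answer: $- \frac{780748}{729} \approx -1071.0$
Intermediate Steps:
$h \left(- \frac{5}{27}\right)^{2} - 1112 = 1196 \left(- \frac{5}{27}\right)^{2} - 1112 = 1196 \cdot \frac{25}{729} - 1112 = \frac{29900}{729} - 1112 = - \frac{780748}{729}$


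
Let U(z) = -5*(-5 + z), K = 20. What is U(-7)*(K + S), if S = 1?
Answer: 1260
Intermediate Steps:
U(z) = 25 - 5*z
U(-7)*(K + S) = (25 - 5*(-7))*(20 + 1) = (25 + 35)*21 = 60*21 = 1260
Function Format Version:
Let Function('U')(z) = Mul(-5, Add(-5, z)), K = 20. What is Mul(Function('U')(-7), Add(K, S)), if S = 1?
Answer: 1260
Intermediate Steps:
Function('U')(z) = Add(25, Mul(-5, z))
Mul(Function('U')(-7), Add(K, S)) = Mul(Add(25, Mul(-5, -7)), Add(20, 1)) = Mul(Add(25, 35), 21) = Mul(60, 21) = 1260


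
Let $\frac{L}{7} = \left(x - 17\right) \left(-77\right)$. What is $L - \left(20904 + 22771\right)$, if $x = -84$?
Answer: $10764$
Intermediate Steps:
$L = 54439$ ($L = 7 \left(-84 - 17\right) \left(-77\right) = 7 \left(\left(-101\right) \left(-77\right)\right) = 7 \cdot 7777 = 54439$)
$L - \left(20904 + 22771\right) = 54439 - \left(20904 + 22771\right) = 54439 - 43675 = 10764$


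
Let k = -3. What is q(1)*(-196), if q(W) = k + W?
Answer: 392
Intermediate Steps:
q(W) = -3 + W
q(1)*(-196) = (-3 + 1)*(-196) = -2*(-196) = 392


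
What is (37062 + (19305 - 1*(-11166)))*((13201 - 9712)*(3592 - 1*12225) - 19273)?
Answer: -2035431788730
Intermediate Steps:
(37062 + (19305 - 1*(-11166)))*((13201 - 9712)*(3592 - 1*12225) - 19273) = (37062 + (19305 + 11166))*(3489*(3592 - 12225) - 19273) = (37062 + 30471)*(3489*(-8633) - 19273) = 67533*(-30120537 - 19273) = 67533*(-30139810) = -2035431788730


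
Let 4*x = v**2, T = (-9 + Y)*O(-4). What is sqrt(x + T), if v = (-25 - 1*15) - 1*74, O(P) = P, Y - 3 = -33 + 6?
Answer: 7*sqrt(69) ≈ 58.146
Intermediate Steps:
Y = -24 (Y = 3 + (-33 + 6) = 3 - 27 = -24)
v = -114 (v = (-25 - 15) - 74 = -40 - 74 = -114)
T = 132 (T = (-9 - 24)*(-4) = -33*(-4) = 132)
x = 3249 (x = (1/4)*(-114)**2 = (1/4)*12996 = 3249)
sqrt(x + T) = sqrt(3249 + 132) = sqrt(3381) = 7*sqrt(69)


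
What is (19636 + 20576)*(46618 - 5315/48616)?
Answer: 22783871624769/12154 ≈ 1.8746e+9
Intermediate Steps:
(19636 + 20576)*(46618 - 5315/48616) = 40212*(46618 - 5315*1/48616) = 40212*(46618 - 5315/48616) = 40212*(2266375373/48616) = 22783871624769/12154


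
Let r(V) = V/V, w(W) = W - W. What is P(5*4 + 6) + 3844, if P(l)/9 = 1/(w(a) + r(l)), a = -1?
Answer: 3853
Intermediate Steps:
w(W) = 0
r(V) = 1
P(l) = 9 (P(l) = 9/(0 + 1) = 9/1 = 9*1 = 9)
P(5*4 + 6) + 3844 = 9 + 3844 = 3853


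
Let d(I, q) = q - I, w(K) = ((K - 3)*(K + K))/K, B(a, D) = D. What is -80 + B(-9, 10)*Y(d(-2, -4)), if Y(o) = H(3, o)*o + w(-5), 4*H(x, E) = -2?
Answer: -230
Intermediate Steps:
H(x, E) = -1/2 (H(x, E) = (1/4)*(-2) = -1/2)
w(K) = -6 + 2*K (w(K) = ((-3 + K)*(2*K))/K = (2*K*(-3 + K))/K = -6 + 2*K)
Y(o) = -16 - o/2 (Y(o) = -o/2 + (-6 + 2*(-5)) = -o/2 + (-6 - 10) = -o/2 - 16 = -16 - o/2)
-80 + B(-9, 10)*Y(d(-2, -4)) = -80 + 10*(-16 - (-4 - 1*(-2))/2) = -80 + 10*(-16 - (-4 + 2)/2) = -80 + 10*(-16 - 1/2*(-2)) = -80 + 10*(-16 + 1) = -80 + 10*(-15) = -80 - 150 = -230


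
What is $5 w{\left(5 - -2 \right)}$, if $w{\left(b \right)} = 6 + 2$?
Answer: $40$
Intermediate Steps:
$w{\left(b \right)} = 8$
$5 w{\left(5 - -2 \right)} = 5 \cdot 8 = 40$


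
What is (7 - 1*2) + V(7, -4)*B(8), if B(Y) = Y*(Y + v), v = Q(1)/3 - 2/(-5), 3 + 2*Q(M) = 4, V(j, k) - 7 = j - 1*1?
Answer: 13439/15 ≈ 895.93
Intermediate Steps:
V(j, k) = 6 + j (V(j, k) = 7 + (j - 1*1) = 7 + (j - 1) = 7 + (-1 + j) = 6 + j)
Q(M) = ½ (Q(M) = -3/2 + (½)*4 = -3/2 + 2 = ½)
v = 17/30 (v = (½)/3 - 2/(-5) = (½)*(⅓) - 2*(-⅕) = ⅙ + ⅖ = 17/30 ≈ 0.56667)
B(Y) = Y*(17/30 + Y) (B(Y) = Y*(Y + 17/30) = Y*(17/30 + Y))
(7 - 1*2) + V(7, -4)*B(8) = (7 - 1*2) + (6 + 7)*((1/30)*8*(17 + 30*8)) = (7 - 2) + 13*((1/30)*8*(17 + 240)) = 5 + 13*((1/30)*8*257) = 5 + 13*(1028/15) = 5 + 13364/15 = 13439/15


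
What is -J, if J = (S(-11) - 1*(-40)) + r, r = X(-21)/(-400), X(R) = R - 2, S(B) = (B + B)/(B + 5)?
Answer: -52469/1200 ≈ -43.724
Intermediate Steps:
S(B) = 2*B/(5 + B) (S(B) = (2*B)/(5 + B) = 2*B/(5 + B))
X(R) = -2 + R
r = 23/400 (r = (-2 - 21)/(-400) = -23*(-1/400) = 23/400 ≈ 0.057500)
J = 52469/1200 (J = (2*(-11)/(5 - 11) - 1*(-40)) + 23/400 = (2*(-11)/(-6) + 40) + 23/400 = (2*(-11)*(-⅙) + 40) + 23/400 = (11/3 + 40) + 23/400 = 131/3 + 23/400 = 52469/1200 ≈ 43.724)
-J = -1*52469/1200 = -52469/1200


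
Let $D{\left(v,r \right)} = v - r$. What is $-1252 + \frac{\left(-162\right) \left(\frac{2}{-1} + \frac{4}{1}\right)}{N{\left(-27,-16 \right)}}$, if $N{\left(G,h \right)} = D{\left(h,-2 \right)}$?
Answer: $- \frac{8602}{7} \approx -1228.9$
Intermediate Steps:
$N{\left(G,h \right)} = 2 + h$ ($N{\left(G,h \right)} = h - -2 = h + 2 = 2 + h$)
$-1252 + \frac{\left(-162\right) \left(\frac{2}{-1} + \frac{4}{1}\right)}{N{\left(-27,-16 \right)}} = -1252 + \frac{\left(-162\right) \left(\frac{2}{-1} + \frac{4}{1}\right)}{2 - 16} = -1252 + \frac{\left(-162\right) \left(2 \left(-1\right) + 4 \cdot 1\right)}{-14} = -1252 + - 162 \left(-2 + 4\right) \left(- \frac{1}{14}\right) = -1252 + \left(-162\right) 2 \left(- \frac{1}{14}\right) = -1252 - - \frac{162}{7} = -1252 + \frac{162}{7} = - \frac{8602}{7}$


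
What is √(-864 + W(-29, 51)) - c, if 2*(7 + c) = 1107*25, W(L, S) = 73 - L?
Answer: -27661/2 + I*√762 ≈ -13831.0 + 27.604*I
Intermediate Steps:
c = 27661/2 (c = -7 + (1107*25)/2 = -7 + (½)*27675 = -7 + 27675/2 = 27661/2 ≈ 13831.)
√(-864 + W(-29, 51)) - c = √(-864 + (73 - 1*(-29))) - 1*27661/2 = √(-864 + (73 + 29)) - 27661/2 = √(-864 + 102) - 27661/2 = √(-762) - 27661/2 = I*√762 - 27661/2 = -27661/2 + I*√762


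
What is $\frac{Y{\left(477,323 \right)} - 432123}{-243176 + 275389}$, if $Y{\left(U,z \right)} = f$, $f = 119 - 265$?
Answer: $- \frac{432269}{32213} \approx -13.419$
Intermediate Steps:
$f = -146$ ($f = 119 - 265 = -146$)
$Y{\left(U,z \right)} = -146$
$\frac{Y{\left(477,323 \right)} - 432123}{-243176 + 275389} = \frac{-146 - 432123}{-243176 + 275389} = - \frac{432269}{32213}$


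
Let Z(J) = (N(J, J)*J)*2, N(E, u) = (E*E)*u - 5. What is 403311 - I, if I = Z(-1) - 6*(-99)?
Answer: 402705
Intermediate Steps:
N(E, u) = -5 + u*E² (N(E, u) = E²*u - 5 = u*E² - 5 = -5 + u*E²)
Z(J) = 2*J*(-5 + J³) (Z(J) = ((-5 + J*J²)*J)*2 = ((-5 + J³)*J)*2 = (J*(-5 + J³))*2 = 2*J*(-5 + J³))
I = 606 (I = 2*(-1)*(-5 + (-1)³) - 6*(-99) = 2*(-1)*(-5 - 1) + 594 = 2*(-1)*(-6) + 594 = 12 + 594 = 606)
403311 - I = 403311 - 1*606 = 403311 - 606 = 402705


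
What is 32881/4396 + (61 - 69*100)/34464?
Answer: 275786635/37875936 ≈ 7.2813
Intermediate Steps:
32881/4396 + (61 - 69*100)/34464 = 32881*(1/4396) + (61 - 6900)*(1/34464) = 32881/4396 - 6839*1/34464 = 32881/4396 - 6839/34464 = 275786635/37875936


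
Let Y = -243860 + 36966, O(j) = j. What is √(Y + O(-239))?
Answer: I*√207133 ≈ 455.12*I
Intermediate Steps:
Y = -206894
√(Y + O(-239)) = √(-206894 - 239) = √(-207133) = I*√207133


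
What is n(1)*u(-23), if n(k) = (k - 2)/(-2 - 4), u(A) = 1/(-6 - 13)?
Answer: -1/114 ≈ -0.0087719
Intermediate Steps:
u(A) = -1/19 (u(A) = 1/(-19) = -1/19)
n(k) = 1/3 - k/6 (n(k) = (-2 + k)/(-6) = (-2 + k)*(-1/6) = 1/3 - k/6)
n(1)*u(-23) = (1/3 - 1/6*1)*(-1/19) = (1/3 - 1/6)*(-1/19) = (1/6)*(-1/19) = -1/114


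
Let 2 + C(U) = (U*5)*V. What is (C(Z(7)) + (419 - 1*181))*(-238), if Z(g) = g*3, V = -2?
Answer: -6188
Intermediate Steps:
Z(g) = 3*g
C(U) = -2 - 10*U (C(U) = -2 + (U*5)*(-2) = -2 + (5*U)*(-2) = -2 - 10*U)
(C(Z(7)) + (419 - 1*181))*(-238) = ((-2 - 30*7) + (419 - 1*181))*(-238) = ((-2 - 10*21) + (419 - 181))*(-238) = ((-2 - 210) + 238)*(-238) = (-212 + 238)*(-238) = 26*(-238) = -6188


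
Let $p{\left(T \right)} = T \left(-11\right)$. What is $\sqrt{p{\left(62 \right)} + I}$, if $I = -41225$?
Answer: $i \sqrt{41907} \approx 204.71 i$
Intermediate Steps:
$p{\left(T \right)} = - 11 T$
$\sqrt{p{\left(62 \right)} + I} = \sqrt{\left(-11\right) 62 - 41225} = \sqrt{-682 - 41225} = \sqrt{-41907} = i \sqrt{41907}$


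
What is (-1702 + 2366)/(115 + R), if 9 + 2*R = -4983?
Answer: -664/2381 ≈ -0.27887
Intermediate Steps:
R = -2496 (R = -9/2 + (½)*(-4983) = -9/2 - 4983/2 = -2496)
(-1702 + 2366)/(115 + R) = (-1702 + 2366)/(115 - 2496) = 664/(-2381) = 664*(-1/2381) = -664/2381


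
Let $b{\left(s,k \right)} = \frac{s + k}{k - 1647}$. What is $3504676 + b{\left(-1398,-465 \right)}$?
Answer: $\frac{2467292525}{704} \approx 3.5047 \cdot 10^{6}$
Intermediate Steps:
$b{\left(s,k \right)} = \frac{k + s}{-1647 + k}$
$3504676 + b{\left(-1398,-465 \right)} = 3504676 + \frac{-465 - 1398}{-1647 - 465} = 3504676 + \frac{1}{-2112} \left(-1863\right) = 3504676 - - \frac{621}{704} = 3504676 + \frac{621}{704} = \frac{2467292525}{704}$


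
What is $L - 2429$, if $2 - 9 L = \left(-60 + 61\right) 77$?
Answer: $- \frac{7312}{3} \approx -2437.3$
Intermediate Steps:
$L = - \frac{25}{3}$ ($L = \frac{2}{9} - \frac{\left(-60 + 61\right) 77}{9} = \frac{2}{9} - \frac{1 \cdot 77}{9} = \frac{2}{9} - \frac{77}{9} = - \frac{25}{3} \approx -8.3333$)
$L - 2429 = - \frac{25}{3} - 2429 = - \frac{7312}{3}$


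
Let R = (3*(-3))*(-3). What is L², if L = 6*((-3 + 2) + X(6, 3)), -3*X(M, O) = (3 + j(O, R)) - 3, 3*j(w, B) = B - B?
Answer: 36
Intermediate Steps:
R = 27 (R = -9*(-3) = 27)
j(w, B) = 0 (j(w, B) = (B - B)/3 = (⅓)*0 = 0)
X(M, O) = 0 (X(M, O) = -((3 + 0) - 3)/3 = -(3 - 3)/3 = -⅓*0 = 0)
L = -6 (L = 6*((-3 + 2) + 0) = 6*(-1 + 0) = 6*(-1) = -6)
L² = (-6)² = 36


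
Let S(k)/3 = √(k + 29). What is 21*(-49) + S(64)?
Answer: -1029 + 3*√93 ≈ -1000.1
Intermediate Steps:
S(k) = 3*√(29 + k) (S(k) = 3*√(k + 29) = 3*√(29 + k))
21*(-49) + S(64) = 21*(-49) + 3*√(29 + 64) = -1029 + 3*√93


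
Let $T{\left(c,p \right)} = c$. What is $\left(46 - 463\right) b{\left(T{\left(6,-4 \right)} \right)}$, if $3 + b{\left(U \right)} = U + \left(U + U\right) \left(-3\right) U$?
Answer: $88821$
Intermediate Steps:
$b{\left(U \right)} = -3 + U - 6 U^{2}$ ($b{\left(U \right)} = -3 + \left(U + \left(U + U\right) \left(-3\right) U\right) = -3 + \left(U + 2 U \left(-3\right) U\right) = -3 + \left(U + - 6 U U\right) = -3 - \left(- U + 6 U^{2}\right) = -3 + U - 6 U^{2}$)
$\left(46 - 463\right) b{\left(T{\left(6,-4 \right)} \right)} = \left(46 - 463\right) \left(-3 + 6 - 6 \cdot 6^{2}\right) = - 417 \left(-3 + 6 - 216\right) = \left(-417\right) \left(-213\right) = 88821$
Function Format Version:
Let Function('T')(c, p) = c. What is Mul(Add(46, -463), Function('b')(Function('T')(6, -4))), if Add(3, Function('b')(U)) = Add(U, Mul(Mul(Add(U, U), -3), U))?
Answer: 88821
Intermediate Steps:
Function('b')(U) = Add(-3, U, Mul(-6, Pow(U, 2))) (Function('b')(U) = Add(-3, Add(U, Mul(Mul(Add(U, U), -3), U))) = Add(-3, Add(U, Mul(Mul(Mul(2, U), -3), U))) = Add(-3, Add(U, Mul(Mul(-6, U), U))) = Add(-3, Add(U, Mul(-6, Pow(U, 2)))) = Add(-3, U, Mul(-6, Pow(U, 2))))
Mul(Add(46, -463), Function('b')(Function('T')(6, -4))) = Mul(Add(46, -463), Add(-3, 6, Mul(-6, Pow(6, 2)))) = Mul(-417, Add(-3, 6, Mul(-6, 36))) = Mul(-417, Add(-3, 6, -216)) = Mul(-417, -213) = 88821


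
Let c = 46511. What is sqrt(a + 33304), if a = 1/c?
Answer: sqrt(72045648068295)/46511 ≈ 182.49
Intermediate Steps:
a = 1/46511 ≈ 2.1500e-5
sqrt(a + 33304) = sqrt(1/46511 + 33304) = sqrt(1549002345/46511) = sqrt(72045648068295)/46511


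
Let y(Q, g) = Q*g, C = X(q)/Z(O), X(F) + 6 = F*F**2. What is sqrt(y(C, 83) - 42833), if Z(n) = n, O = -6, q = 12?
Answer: 69*I*sqrt(14) ≈ 258.17*I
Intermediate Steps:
X(F) = -6 + F**3 (X(F) = -6 + F*F**2 = -6 + F**3)
C = -287 (C = (-6 + 12**3)/(-6) = (-6 + 1728)*(-1/6) = 1722*(-1/6) = -287)
sqrt(y(C, 83) - 42833) = sqrt(-287*83 - 42833) = sqrt(-23821 - 42833) = sqrt(-66654) = 69*I*sqrt(14)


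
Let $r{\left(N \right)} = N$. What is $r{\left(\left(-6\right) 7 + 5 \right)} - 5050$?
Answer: $-5087$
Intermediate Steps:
$r{\left(\left(-6\right) 7 + 5 \right)} - 5050 = \left(\left(-6\right) 7 + 5\right) - 5050 = \left(-42 + 5\right) - 5050 = -37 - 5050 = -5087$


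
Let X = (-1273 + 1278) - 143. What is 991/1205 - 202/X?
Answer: 190084/83145 ≈ 2.2862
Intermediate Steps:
X = -138 (X = 5 - 143 = -138)
991/1205 - 202/X = 991/1205 - 202/(-138) = 991*(1/1205) - 202*(-1/138) = 991/1205 + 101/69 = 190084/83145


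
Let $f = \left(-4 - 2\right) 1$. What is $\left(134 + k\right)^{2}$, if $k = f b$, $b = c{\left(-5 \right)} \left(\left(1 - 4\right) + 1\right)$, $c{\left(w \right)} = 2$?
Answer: $24964$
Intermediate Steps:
$b = -4$ ($b = 2 \left(\left(1 - 4\right) + 1\right) = 2 \left(-3 + 1\right) = 2 \left(-2\right) = -4$)
$f = -6$ ($f = \left(-6\right) 1 = -6$)
$k = 24$ ($k = \left(-6\right) \left(-4\right) = 24$)
$\left(134 + k\right)^{2} = \left(134 + 24\right)^{2} = 158^{2} = 24964$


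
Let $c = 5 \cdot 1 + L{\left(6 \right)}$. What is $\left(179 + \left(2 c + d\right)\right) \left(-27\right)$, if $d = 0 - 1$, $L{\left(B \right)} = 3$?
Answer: $-5238$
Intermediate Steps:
$c = 8$ ($c = 5 \cdot 1 + 3 = 5 + 3 = 8$)
$d = -1$ ($d = 0 - 1 = -1$)
$\left(179 + \left(2 c + d\right)\right) \left(-27\right) = \left(179 + \left(2 \cdot 8 - 1\right)\right) \left(-27\right) = \left(179 + \left(16 - 1\right)\right) \left(-27\right) = \left(179 + 15\right) \left(-27\right) = 194 \left(-27\right) = -5238$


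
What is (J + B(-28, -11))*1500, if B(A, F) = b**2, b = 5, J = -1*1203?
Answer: -1767000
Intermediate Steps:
J = -1203
B(A, F) = 25 (B(A, F) = 5**2 = 25)
(J + B(-28, -11))*1500 = (-1203 + 25)*1500 = -1178*1500 = -1767000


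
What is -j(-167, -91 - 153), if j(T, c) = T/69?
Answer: 167/69 ≈ 2.4203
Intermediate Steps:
j(T, c) = T/69 (j(T, c) = T*(1/69) = T/69)
-j(-167, -91 - 153) = -(-167)/69 = -1*(-167/69) = 167/69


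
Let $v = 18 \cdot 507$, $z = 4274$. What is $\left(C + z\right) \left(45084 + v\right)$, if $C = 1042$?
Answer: $288180360$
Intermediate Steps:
$v = 9126$
$\left(C + z\right) \left(45084 + v\right) = \left(1042 + 4274\right) \left(45084 + 9126\right) = 5316 \cdot 54210 = 288180360$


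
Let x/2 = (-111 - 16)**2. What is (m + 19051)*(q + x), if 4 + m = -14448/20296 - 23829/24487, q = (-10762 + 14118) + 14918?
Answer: 29583147755016/30739 ≈ 9.6240e+8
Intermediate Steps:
q = 18274 (q = 3356 + 14918 = 18274)
x = 32258 (x = 2*(-111 - 16)**2 = 2*(-127)**2 = 2*16129 = 32258)
m = -174751/30739 (m = -4 + (-14448/20296 - 23829/24487) = -4 + (-14448*1/20296 - 23829*1/24487) = -4 + (-42/59 - 507/521) = -4 - 51795/30739 = -174751/30739 ≈ -5.6850)
(m + 19051)*(q + x) = (-174751/30739 + 19051)*(18274 + 32258) = (585433938/30739)*50532 = 29583147755016/30739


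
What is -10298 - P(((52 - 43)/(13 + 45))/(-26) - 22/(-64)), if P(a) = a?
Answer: -124239147/12064 ≈ -10298.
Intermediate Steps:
-10298 - P(((52 - 43)/(13 + 45))/(-26) - 22/(-64)) = -10298 - (((52 - 43)/(13 + 45))/(-26) - 22/(-64)) = -10298 - ((9/58)*(-1/26) - 22*(-1/64)) = -10298 - ((9*(1/58))*(-1/26) + 11/32) = -10298 - ((9/58)*(-1/26) + 11/32) = -10298 - (-9/1508 + 11/32) = -10298 - 1*4075/12064 = -10298 - 4075/12064 = -124239147/12064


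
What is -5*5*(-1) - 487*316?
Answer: -153867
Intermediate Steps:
-5*5*(-1) - 487*316 = -25*(-1) - 153892 = 25 - 153892 = -153867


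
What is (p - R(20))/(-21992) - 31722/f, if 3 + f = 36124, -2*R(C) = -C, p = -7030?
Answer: -55417298/99296629 ≈ -0.55810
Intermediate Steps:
R(C) = C/2 (R(C) = -(-1)*C/2 = C/2)
f = 36121 (f = -3 + 36124 = 36121)
(p - R(20))/(-21992) - 31722/f = (-7030 - 20/2)/(-21992) - 31722/36121 = (-7030 - 1*10)*(-1/21992) - 31722*1/36121 = (-7030 - 10)*(-1/21992) - 31722/36121 = -7040*(-1/21992) - 31722/36121 = 880/2749 - 31722/36121 = -55417298/99296629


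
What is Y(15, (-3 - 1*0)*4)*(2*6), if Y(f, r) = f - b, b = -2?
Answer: 204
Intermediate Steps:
Y(f, r) = 2 + f (Y(f, r) = f - 1*(-2) = f + 2 = 2 + f)
Y(15, (-3 - 1*0)*4)*(2*6) = (2 + 15)*(2*6) = 17*12 = 204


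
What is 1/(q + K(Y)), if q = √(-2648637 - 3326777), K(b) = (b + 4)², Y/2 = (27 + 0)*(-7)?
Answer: 69938/9785635395 - I*√5975414/19571270790 ≈ 7.147e-6 - 1.249e-7*I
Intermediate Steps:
Y = -378 (Y = 2*((27 + 0)*(-7)) = 2*(27*(-7)) = 2*(-189) = -378)
K(b) = (4 + b)²
q = I*√5975414 (q = √(-5975414) = I*√5975414 ≈ 2444.5*I)
1/(q + K(Y)) = 1/(I*√5975414 + (4 - 378)²) = 1/(I*√5975414 + (-374)²) = 1/(I*√5975414 + 139876) = 1/(139876 + I*√5975414)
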